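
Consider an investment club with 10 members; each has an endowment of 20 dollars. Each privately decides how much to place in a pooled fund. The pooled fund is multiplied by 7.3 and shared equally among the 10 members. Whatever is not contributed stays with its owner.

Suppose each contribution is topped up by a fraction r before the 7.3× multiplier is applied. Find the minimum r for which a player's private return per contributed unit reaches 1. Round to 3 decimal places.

0.370

With matching at rate r, one contributed unit becomes (1 + r) in the pooled fund and returns 7.3 × (1 + r) / 10 to the contributor.
Setting this equal to 1: 1 + r = 10/7.3 = 1.3699.
So the minimum matching rate is r = 1.3699 − 1 = 0.370.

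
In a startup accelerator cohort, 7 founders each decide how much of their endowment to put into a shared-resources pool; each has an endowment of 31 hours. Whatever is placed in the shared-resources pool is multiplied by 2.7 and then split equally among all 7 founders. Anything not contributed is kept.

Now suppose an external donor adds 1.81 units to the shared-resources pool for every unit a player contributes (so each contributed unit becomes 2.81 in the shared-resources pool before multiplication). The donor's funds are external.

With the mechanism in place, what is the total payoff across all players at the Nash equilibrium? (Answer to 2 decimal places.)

The effective private return per unit is now 2.7 × 2.81 / 7 = 1.0839 > 1, so every player's dominant strategy flips to full contribution.
So the Nash equilibrium is full contribution by all 7; the group earns 2.7 × 2.81 × 217 = 1646.38.

1646.38 hours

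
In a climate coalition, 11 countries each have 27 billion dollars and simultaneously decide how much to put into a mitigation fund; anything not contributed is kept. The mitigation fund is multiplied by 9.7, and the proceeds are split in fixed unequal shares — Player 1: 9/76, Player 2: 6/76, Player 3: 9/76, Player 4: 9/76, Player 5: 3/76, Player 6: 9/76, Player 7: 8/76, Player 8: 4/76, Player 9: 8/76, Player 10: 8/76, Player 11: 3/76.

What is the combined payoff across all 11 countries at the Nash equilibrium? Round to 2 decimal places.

Each unit j contributes comes back to j as 9.7 × (j's share), so j prefers to contribute only if that share exceeds 1/9.7 = 0.1031; otherwise keeping the unit dominates.
Player 1, Player 3, Player 4, Player 6, Player 7, Player 9 and Player 10 clear that bar, contributing 27 each; the remaining 4 contribute 0. Total contributed: 189.
The mitigation fund pays out 9.7 × 189 = 1833.30 in total (split across the unequal shares, but the aggregate is all that matters for the group sum).
The 4 free-riders keep 27 each, adding 108. Group total = 108 + 1833.30 = 1941.30.

1941.30 billion dollars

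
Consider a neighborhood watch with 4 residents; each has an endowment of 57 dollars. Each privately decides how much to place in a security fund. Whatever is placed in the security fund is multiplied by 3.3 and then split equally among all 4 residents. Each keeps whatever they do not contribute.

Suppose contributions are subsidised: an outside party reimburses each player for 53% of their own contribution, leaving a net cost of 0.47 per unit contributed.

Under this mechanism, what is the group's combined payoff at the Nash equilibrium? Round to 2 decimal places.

873.24 dollars

With the mechanism, a contributed unit returns (3.3/4) / 0.47 = 1.7553 per unit of net cost to the contributor — now above 1 — so contributing fully is weakly dominant for every player.
So the Nash equilibrium is full contribution by all 4; the group earns 4 × (57 × 0.53 + 3.3 × 57) = 873.24.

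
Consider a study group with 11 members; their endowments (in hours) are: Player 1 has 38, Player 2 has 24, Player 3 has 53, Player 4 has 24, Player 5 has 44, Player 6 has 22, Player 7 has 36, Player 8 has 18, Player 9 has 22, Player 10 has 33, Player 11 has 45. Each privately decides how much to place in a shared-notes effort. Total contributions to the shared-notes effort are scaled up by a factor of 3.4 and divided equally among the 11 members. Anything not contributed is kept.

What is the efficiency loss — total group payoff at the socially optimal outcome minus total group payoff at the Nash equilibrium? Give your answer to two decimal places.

The private return per contributed unit is 3.4/11 = 0.3091 < 1 for every player regardless of endowment, so the Nash equilibrium is zero contribution and the group total is Σ E_j = 38 + 24 + 53 + 24 + 44 + 22 + 36 + 18 + 22 + 33 + 45 = 359.
Each contributed unit returns 3.400 to the group, so the social optimum is full contribution by everyone: group total = 3.400 × 359 = 1220.60.
Efficiency loss = (3.400 − 1) × 359 = 861.60.

861.60 hours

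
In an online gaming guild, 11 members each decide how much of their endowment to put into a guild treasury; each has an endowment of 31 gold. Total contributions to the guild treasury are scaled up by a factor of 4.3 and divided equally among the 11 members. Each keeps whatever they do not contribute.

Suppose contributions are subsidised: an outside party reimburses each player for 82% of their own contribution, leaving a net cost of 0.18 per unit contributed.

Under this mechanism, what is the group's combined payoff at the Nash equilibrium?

Under the mechanism each unit contributed yields (4.3/11) / 0.18 = 2.1717 back to its contributor per unit of net cost, which exceeds 1, making full contribution the dominant choice for everyone.
So the Nash equilibrium is full contribution by all 11; the group earns 11 × (31 × 0.82 + 4.3 × 31) = 1745.92.

1745.92 gold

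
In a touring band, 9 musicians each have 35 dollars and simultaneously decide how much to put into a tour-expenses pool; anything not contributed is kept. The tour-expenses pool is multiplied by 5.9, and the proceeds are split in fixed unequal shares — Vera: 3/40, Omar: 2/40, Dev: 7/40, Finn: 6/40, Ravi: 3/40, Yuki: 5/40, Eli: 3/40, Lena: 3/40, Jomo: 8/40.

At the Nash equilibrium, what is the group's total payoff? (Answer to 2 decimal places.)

658.00 dollars

For player j, contributing a unit is worthwhile iff 5.9 × (j's share) ≥ 1, i.e. iff j's share is at least 0.1695.
Dev and Jomo are above the threshold, contributing 35 each; the remaining 7 contribute 0. Total contributed: 70.
The tour-expenses pool pays out 5.9 × 70 = 413.00 in total (split across the unequal shares, but the aggregate is all that matters for the group sum).
The 7 free-riders keep 35 each, adding 245. Group total = 245 + 413.00 = 658.00.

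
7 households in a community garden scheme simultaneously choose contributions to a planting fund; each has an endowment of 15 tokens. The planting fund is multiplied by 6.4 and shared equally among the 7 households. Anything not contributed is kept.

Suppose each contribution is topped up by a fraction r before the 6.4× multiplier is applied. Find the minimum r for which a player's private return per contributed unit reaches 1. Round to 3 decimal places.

0.094

With matching at rate r, one contributed unit becomes (1 + r) in the planting fund and returns 6.4 × (1 + r) / 7 to the contributor.
Setting this equal to 1: 1 + r = 7/6.4 = 1.0938.
So the minimum matching rate is r = 1.0938 − 1 = 0.094.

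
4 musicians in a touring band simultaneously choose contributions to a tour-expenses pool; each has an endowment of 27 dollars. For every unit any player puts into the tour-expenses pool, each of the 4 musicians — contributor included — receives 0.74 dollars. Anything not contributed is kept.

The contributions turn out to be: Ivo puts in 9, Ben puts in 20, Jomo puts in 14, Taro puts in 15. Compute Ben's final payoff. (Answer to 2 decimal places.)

49.92 dollars

Total contributed: 9 + 20 + 14 + 15 = 58.
Each receives 0.74 × 58 = 42.92 from the tour-expenses pool.
Ben keeps 27 − 20 = 7, so Ben's payoff is 7 + 42.92 = 49.92.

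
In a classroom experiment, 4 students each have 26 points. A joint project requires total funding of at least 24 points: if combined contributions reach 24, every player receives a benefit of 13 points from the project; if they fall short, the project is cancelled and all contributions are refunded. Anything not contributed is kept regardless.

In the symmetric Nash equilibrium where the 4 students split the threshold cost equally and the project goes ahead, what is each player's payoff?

33 points

Equal share of the threshold: 24/4 = 6.
At this profile no one gains by cutting their contribution: any cut drops the total below 24, the project is cancelled, contributions are refunded, and the deviator ends with 26, which is less than 26 − 6 + 13 = 33. Contributing more than 6 just wastes the excess. So contributing exactly 6 is a best response.
Each player's payoff: 26 − 6 + 13 = 33.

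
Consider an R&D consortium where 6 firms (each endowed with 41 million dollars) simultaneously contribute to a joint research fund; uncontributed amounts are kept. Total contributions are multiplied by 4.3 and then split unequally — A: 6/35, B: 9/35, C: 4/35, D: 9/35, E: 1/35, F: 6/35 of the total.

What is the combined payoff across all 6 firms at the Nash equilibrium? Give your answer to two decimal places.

516.60 million dollars

A player with share s gets back 4.3·s per unit contributed, so full contribution is dominant for anyone with s > 1/4.3 = 0.2326 and zero contribution is dominant for anyone below.
The shares above 0.2326 belong to B and D, contributing 41 each; the remaining 4 contribute 0. Total contributed: 82.
The joint research fund pays out 4.3 × 82 = 352.60 in total (split across the unequal shares, but the aggregate is all that matters for the group sum).
The 4 free-riders keep 41 each, adding 164. Group total = 164 + 352.60 = 516.60.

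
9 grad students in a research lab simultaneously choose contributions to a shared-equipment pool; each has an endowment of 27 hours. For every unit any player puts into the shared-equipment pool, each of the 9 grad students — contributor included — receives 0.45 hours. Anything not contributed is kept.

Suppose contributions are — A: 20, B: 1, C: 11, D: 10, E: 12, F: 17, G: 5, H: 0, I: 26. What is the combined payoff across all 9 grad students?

Total contributed: 20 + 1 + 11 + 10 + 12 + 17 + 5 + 0 + 26 = 102; total kept: 9 × 27 − 102 = 141.
The shared-equipment pool pays out 0.45 × 9 × 102 = 413.10 in aggregate.
Group total = 141 + 413.10 = 554.10.

554.10 hours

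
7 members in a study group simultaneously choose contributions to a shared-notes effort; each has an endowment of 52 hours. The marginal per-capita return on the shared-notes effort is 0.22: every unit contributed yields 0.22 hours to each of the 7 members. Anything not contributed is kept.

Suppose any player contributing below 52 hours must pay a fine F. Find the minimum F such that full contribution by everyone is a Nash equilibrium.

Given the others contribute fully, the best deviation is to contribute 0 (any partial contribution still incurs the fine and gives up units whose private return 0.22 is below 1).
Deviating from 52 to 0 saves 52 hours but forfeits the deviator's share of the drop in the shared-notes effort: 0.22 × 52 = 11.44.
So the deviation gain is 52 − 11.44 = 40.56, and the fine must be at least 40.56 hours to wipe it out.

40.56 hours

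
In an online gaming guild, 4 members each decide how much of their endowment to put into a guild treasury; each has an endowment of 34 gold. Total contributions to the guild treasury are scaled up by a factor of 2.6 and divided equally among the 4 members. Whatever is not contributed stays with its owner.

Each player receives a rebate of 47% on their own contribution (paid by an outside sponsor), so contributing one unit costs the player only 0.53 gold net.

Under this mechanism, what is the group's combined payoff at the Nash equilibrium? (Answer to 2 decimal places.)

417.52 gold

The effective private return per unit is now (2.6/4) / 0.53 = 1.2264 > 1, so every player's dominant strategy flips to full contribution.
So the Nash equilibrium is full contribution by all 4; the group earns 4 × (34 × 0.47 + 2.6 × 34) = 417.52.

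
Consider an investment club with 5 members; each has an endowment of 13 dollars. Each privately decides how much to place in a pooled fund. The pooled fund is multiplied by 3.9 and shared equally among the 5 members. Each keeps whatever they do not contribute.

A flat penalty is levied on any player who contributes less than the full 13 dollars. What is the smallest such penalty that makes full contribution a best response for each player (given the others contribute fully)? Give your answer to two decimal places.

Given the others contribute fully, the best deviation is to contribute 0 (any partial contribution still incurs the fine and gives up units whose private return 0.7800 is below 1).
Deviating from 13 to 0 saves 13 dollars but forfeits the deviator's share of the drop in the pooled fund: 3.9/5 × 13 = 10.14.
So the deviation gain is 13 − 10.14 = 2.86, and the fine must be at least 2.86 dollars to wipe it out.

2.86 dollars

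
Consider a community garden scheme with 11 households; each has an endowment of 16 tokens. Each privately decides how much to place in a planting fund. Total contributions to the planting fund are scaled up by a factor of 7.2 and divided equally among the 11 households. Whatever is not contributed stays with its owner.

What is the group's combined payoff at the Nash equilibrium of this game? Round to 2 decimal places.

Each contributed unit returns 7.2/11 = 0.6545 to its contributor — below 1 — so contributing 0 is dominant for every player. At the Nash equilibrium everyone keeps their 16, and the group total is 11 × 16 = 176.

176.00 tokens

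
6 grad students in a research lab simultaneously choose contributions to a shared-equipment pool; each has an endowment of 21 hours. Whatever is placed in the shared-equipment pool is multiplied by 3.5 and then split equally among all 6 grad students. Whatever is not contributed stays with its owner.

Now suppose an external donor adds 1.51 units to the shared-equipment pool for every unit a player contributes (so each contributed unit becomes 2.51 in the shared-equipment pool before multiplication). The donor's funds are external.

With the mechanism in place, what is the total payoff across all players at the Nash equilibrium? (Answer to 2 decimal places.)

The effective private return per unit is now 3.5 × 2.51 / 6 = 1.4642 > 1, so every player's dominant strategy flips to full contribution.
So the Nash equilibrium is full contribution by all 6; the group earns 3.5 × 2.51 × 126 = 1106.91.

1106.91 hours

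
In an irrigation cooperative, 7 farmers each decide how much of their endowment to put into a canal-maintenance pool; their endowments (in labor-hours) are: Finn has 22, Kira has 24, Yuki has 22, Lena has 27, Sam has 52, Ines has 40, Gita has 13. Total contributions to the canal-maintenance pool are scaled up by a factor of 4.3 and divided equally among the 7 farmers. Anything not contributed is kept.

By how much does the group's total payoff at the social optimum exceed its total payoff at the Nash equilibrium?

660.00 labor-hours

The private return per contributed unit is 4.3/7 = 0.6143 < 1 for every player regardless of endowment, so the Nash equilibrium is zero contribution and the group total is Σ E_j = 22 + 24 + 22 + 27 + 52 + 40 + 13 = 200.
Each contributed unit returns 4.300 to the group, so the social optimum is full contribution by everyone: group total = 4.300 × 200 = 860.00.
Efficiency loss = (4.300 − 1) × 200 = 660.00.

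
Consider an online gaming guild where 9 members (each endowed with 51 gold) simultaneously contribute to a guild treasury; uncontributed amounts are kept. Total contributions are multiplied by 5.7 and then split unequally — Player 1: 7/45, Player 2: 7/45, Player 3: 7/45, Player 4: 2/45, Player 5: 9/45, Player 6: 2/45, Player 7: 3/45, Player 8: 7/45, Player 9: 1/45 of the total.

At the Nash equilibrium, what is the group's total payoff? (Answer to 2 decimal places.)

698.70 gold

Player j's private return per contributed unit is 5.7 × (j's share). Contributing is weakly dominant for j when that share is at least 1/5.7 = 0.1754, and contributing 0 is dominant otherwise.
Player 5 alone (share 9/45) is above the threshold, contributing 51; the remaining 8 contribute 0. Total contributed: 51.
The guild treasury pays out 5.7 × 51 = 290.70 in total (split across the unequal shares, but the aggregate is all that matters for the group sum).
The 8 free-riders keep 51 each, adding 408. Group total = 408 + 290.70 = 698.70.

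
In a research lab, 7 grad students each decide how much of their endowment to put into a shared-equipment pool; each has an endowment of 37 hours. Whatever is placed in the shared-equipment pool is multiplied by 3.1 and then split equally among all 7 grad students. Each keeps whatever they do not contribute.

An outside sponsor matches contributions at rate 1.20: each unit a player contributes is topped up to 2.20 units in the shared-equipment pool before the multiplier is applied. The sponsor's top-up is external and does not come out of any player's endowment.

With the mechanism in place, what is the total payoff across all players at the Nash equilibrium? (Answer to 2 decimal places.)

Even with the mechanism, each unit contributed returns only 3.1 × 2.20 / 7 = 0.9743 per unit of net cost, so contributing nothing is still dominant.
Everyone keeps their endowment and the group total is 7 × 37 = 259.

259.00 hours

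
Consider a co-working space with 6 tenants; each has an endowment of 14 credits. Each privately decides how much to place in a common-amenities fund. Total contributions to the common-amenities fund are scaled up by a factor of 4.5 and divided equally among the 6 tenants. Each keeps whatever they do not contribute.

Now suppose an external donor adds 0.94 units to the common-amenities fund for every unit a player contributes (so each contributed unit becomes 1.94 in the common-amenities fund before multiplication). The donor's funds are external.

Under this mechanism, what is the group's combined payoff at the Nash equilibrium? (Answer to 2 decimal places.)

733.32 credits

With the mechanism, a contributed unit returns 4.5 × 1.94 / 6 = 1.4550 per unit of net cost to the contributor — now above 1 — so contributing fully is weakly dominant for every player.
So the Nash equilibrium is full contribution by all 6; the group earns 4.5 × 1.94 × 84 = 733.32.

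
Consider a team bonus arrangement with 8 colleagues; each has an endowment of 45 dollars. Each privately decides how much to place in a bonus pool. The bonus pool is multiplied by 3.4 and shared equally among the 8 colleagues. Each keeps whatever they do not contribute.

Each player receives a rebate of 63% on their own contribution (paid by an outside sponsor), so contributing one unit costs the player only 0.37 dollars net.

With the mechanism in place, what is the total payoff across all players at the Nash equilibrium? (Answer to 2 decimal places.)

1450.80 dollars

The effective private return per unit is now (3.4/8) / 0.37 = 1.1486 > 1, so every player's dominant strategy flips to full contribution.
So the Nash equilibrium is full contribution by all 8; the group earns 8 × (45 × 0.63 + 3.4 × 45) = 1450.80.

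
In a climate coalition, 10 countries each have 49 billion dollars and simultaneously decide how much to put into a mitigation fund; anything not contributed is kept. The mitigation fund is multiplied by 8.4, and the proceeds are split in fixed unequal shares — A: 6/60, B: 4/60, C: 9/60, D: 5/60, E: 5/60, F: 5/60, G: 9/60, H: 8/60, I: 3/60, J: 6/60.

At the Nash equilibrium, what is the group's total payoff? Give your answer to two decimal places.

1577.80 billion dollars

Each unit j contributes comes back to j as 8.4 × (j's share), so j prefers to contribute only if that share exceeds 1/8.4 = 0.1190; otherwise keeping the unit dominates.
C, G and H clear that bar, contributing 49 each; the remaining 7 contribute 0. Total contributed: 147.
The mitigation fund pays out 8.4 × 147 = 1234.80 in total (split across the unequal shares, but the aggregate is all that matters for the group sum).
The 7 free-riders keep 49 each, adding 343. Group total = 343 + 1234.80 = 1577.80.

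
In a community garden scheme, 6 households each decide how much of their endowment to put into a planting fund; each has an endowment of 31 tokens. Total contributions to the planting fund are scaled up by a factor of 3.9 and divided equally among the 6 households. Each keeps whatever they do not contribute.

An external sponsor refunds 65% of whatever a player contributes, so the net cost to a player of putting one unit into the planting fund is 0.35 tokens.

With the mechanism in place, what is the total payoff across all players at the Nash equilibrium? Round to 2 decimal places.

846.30 tokens

The effective private return per unit is now (3.9/6) / 0.35 = 1.8571 > 1, so every player's dominant strategy flips to full contribution.
So the Nash equilibrium is full contribution by all 6; the group earns 6 × (31 × 0.65 + 3.9 × 31) = 846.30.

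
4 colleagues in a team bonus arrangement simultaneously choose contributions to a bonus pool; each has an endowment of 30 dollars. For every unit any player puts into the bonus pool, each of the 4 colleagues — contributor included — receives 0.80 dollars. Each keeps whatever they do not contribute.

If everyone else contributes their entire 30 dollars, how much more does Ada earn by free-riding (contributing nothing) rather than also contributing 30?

Switching from a contribution of 30 to 0 lets Ada keep an extra 30 dollars, but lowers the bonus pool by 30, which costs Ada their own share of that drop: 0.80 × 30 = 24.00.
Net gain = 30 − 24.00 = 6.00. The private return per contributed unit (0.80) is below 1, so free-riding is indeed the best response regardless of what the others do.

6.00 dollars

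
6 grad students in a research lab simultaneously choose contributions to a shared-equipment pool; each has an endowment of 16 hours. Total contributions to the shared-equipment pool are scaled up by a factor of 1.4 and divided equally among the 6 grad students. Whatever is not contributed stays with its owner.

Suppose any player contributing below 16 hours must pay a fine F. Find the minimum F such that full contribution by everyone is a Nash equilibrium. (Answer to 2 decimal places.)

12.27 hours

Given the others contribute fully, the best deviation is to contribute 0 (any partial contribution still incurs the fine and gives up units whose private return 0.2333 is below 1).
Deviating from 16 to 0 saves 16 hours but forfeits the deviator's share of the drop in the shared-equipment pool: 1.4/6 × 16 = 3.73.
So the deviation gain is 16 − 3.73 = 12.27, and the fine must be at least 12.27 hours to wipe it out.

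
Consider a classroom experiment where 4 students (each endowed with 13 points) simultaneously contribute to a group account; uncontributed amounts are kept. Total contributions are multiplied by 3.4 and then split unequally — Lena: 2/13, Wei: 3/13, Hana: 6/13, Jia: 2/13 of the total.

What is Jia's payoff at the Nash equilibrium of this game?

19.80 points

A player with share s gets back 3.4·s per unit contributed, so full contribution is dominant for anyone with s > 1/3.4 = 0.2941 and zero contribution is dominant for anyone below.
The only share above 0.2941 is Hana's 6/13, contributing 13; the remaining 3 contribute 0. Total contributed: 13.
Jia keeps 13 and receives 3.4 × 13 × 2/13 = 6.80 from the group account, for a payoff of 19.80.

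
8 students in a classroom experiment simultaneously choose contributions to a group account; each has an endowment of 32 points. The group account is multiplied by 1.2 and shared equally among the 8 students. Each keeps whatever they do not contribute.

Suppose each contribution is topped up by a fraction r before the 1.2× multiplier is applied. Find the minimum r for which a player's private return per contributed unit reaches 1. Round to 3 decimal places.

5.667

With matching at rate r, one contributed unit becomes (1 + r) in the group account and returns 1.2 × (1 + r) / 8 to the contributor.
Setting this equal to 1: 1 + r = 8/1.2 = 6.6667.
So the minimum matching rate is r = 6.6667 − 1 = 5.667.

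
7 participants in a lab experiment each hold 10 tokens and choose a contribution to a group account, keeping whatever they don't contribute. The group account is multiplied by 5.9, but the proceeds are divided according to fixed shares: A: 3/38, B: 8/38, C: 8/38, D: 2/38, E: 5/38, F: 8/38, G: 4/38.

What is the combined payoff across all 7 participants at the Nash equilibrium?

A player with share s gets back 5.9·s per unit contributed, so full contribution is dominant for anyone with s > 1/5.9 = 0.1695 and zero contribution is dominant for anyone below.
B, C and F clear that bar, contributing 10 each; the remaining 4 contribute 0. Total contributed: 30.
The group account pays out 5.9 × 30 = 177.00 in total (split across the unequal shares, but the aggregate is all that matters for the group sum).
The 4 free-riders keep 10 each, adding 40. Group total = 40 + 177.00 = 217.00.

217.00 tokens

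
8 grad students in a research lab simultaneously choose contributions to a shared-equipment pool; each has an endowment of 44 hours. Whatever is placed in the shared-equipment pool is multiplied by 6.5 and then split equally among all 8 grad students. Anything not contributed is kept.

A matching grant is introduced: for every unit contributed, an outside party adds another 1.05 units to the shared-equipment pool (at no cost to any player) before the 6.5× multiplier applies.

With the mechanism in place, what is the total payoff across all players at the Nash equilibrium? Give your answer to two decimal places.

4690.40 hours

Under the mechanism each unit contributed yields 6.5 × 2.05 / 8 = 1.6656 back to its contributor per unit of net cost, which exceeds 1, making full contribution the dominant choice for everyone.
So the Nash equilibrium is full contribution by all 8; the group earns 6.5 × 2.05 × 352 = 4690.40.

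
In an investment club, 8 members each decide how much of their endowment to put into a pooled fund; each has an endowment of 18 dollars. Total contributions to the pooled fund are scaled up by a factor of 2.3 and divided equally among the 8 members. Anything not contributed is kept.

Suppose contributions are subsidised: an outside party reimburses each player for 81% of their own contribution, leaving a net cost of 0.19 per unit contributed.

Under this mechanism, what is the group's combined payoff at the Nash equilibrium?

The effective private return per unit is now (2.3/8) / 0.19 = 1.5132 > 1, so every player's dominant strategy flips to full contribution.
At the Nash equilibrium everyone contributes 18. Group total payoff = 8 × (18 × 0.81 + 2.3 × 18) = 447.84.

447.84 dollars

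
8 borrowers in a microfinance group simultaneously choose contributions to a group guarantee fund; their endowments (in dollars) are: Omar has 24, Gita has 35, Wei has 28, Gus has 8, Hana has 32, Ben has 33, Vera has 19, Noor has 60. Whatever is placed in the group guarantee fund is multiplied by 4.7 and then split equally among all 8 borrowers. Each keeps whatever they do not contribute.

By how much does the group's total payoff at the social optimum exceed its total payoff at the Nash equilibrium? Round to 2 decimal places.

The private return per contributed unit is 4.7/8 = 0.5875 < 1 for every player regardless of endowment, so the Nash equilibrium is zero contribution and the group total is Σ E_j = 24 + 35 + 28 + 8 + 32 + 33 + 19 + 60 = 239.
Each contributed unit returns 4.700 to the group, so the social optimum is full contribution by everyone: group total = 4.700 × 239 = 1123.30.
Efficiency loss = (4.700 − 1) × 239 = 884.30.

884.30 dollars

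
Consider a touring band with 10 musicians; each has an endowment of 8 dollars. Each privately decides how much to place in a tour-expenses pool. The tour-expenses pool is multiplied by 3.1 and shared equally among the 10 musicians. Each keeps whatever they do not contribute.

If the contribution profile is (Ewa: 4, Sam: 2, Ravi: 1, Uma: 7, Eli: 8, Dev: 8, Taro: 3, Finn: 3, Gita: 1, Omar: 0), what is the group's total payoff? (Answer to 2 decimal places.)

Total contributed: 4 + 2 + 1 + 7 + 8 + 8 + 3 + 3 + 1 + 0 = 37; total kept: 10 × 8 − 37 = 43.
The tour-expenses pool pays out 3.1 × 37 = 114.70 in aggregate.
Group total = 43 + 114.70 = 157.70.

157.70 dollars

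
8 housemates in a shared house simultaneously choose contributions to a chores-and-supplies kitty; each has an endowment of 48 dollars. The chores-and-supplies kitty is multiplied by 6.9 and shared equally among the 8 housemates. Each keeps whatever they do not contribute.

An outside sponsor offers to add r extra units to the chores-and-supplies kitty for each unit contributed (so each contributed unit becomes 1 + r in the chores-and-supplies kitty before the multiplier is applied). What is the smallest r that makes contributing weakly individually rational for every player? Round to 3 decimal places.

With matching at rate r, one contributed unit becomes (1 + r) in the chores-and-supplies kitty and returns 6.9 × (1 + r) / 8 to the contributor.
Setting this equal to 1: 1 + r = 8/6.9 = 1.1594.
So the minimum matching rate is r = 1.1594 − 1 = 0.159.

0.159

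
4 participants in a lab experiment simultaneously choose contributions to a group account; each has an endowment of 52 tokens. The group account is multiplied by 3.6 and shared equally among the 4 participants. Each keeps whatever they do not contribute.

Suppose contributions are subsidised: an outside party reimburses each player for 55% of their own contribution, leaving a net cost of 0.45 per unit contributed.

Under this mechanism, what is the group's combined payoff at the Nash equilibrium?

863.20 tokens

Under the mechanism each unit contributed yields (3.6/4) / 0.45 = 2.0000 back to its contributor per unit of net cost, which exceeds 1, making full contribution the dominant choice for everyone.
At the Nash equilibrium everyone contributes 52. Group total payoff = 4 × (52 × 0.55 + 3.6 × 52) = 863.20.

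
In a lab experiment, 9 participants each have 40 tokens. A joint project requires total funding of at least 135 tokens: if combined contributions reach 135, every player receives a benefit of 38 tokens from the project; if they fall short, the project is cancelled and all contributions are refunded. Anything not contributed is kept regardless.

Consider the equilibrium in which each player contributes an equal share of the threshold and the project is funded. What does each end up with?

Equal share of the threshold: 135/9 = 15.
At this profile no one gains by cutting their contribution: any cut drops the total below 135, the project is cancelled, contributions are refunded, and the deviator ends with 40, which is less than 40 − 15 + 38 = 63. Contributing more than 15 just wastes the excess. So contributing exactly 15 is a best response.
Each player's payoff: 40 − 15 + 38 = 63.

63 tokens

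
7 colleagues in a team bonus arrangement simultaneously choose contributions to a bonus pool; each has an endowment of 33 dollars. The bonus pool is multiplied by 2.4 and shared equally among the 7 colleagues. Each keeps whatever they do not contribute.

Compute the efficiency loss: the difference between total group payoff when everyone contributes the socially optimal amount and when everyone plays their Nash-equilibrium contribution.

Each contributed unit returns 2.4/7 = 0.3429 to its contributor — below 1 — so contributing 0 is dominant for every player. At the Nash equilibrium everyone keeps their 33, and the group total is 7 × 33 = 231.
Each contributed unit returns 2.400 to the group as a whole (0.3429 to each of 7 players), which exceeds 1, so the social optimum is full contribution: group total = 2.400 × 231 = 554.40.
Efficiency loss = 554.40 − 231 = 323.40.

323.40 dollars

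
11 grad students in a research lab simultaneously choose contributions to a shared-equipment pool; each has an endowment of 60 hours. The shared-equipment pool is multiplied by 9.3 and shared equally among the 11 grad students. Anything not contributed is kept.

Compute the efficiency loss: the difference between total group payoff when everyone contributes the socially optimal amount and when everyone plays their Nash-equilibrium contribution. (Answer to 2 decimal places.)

5478.00 hours

Each contributed unit returns 9.3/11 = 0.8455 to its contributor — below 1 — so contributing 0 is dominant for every player. At the Nash equilibrium everyone keeps their 60, and the group total is 11 × 60 = 660.
Each contributed unit returns 9.300 to the group as a whole (0.8455 to each of 11 players), which exceeds 1, so the social optimum is full contribution: group total = 9.300 × 660 = 6138.00.
Efficiency loss = 6138.00 − 660 = 5478.00.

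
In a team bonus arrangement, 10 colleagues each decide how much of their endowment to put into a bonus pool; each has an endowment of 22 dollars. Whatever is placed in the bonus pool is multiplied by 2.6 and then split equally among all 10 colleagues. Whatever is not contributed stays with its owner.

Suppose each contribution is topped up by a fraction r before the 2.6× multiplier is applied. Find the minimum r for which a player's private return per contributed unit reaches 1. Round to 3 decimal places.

2.846

With matching at rate r, one contributed unit becomes (1 + r) in the bonus pool and returns 2.6 × (1 + r) / 10 to the contributor.
Setting this equal to 1: 1 + r = 10/2.6 = 3.8462.
So the minimum matching rate is r = 3.8462 − 1 = 2.846.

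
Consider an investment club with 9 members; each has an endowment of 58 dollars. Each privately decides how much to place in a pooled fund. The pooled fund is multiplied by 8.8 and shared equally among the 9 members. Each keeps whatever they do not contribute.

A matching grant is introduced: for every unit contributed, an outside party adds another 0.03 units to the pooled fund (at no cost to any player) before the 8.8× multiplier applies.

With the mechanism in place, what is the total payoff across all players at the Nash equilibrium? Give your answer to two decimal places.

4731.41 dollars

The effective private return per unit is now 8.8 × 1.03 / 9 = 1.0071 > 1, so every player's dominant strategy flips to full contribution.
At the Nash equilibrium everyone contributes 58. Group total payoff = 8.8 × 1.03 × 522 = 4731.41.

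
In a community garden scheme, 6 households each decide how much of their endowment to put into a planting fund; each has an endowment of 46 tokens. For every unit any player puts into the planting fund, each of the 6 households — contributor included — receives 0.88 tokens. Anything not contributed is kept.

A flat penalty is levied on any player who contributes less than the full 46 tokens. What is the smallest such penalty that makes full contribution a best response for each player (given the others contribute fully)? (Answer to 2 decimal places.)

Given the others contribute fully, the best deviation is to contribute 0 (any partial contribution still incurs the fine and gives up units whose private return 0.88 is below 1).
Deviating from 46 to 0 saves 46 tokens but forfeits the deviator's share of the drop in the planting fund: 0.88 × 46 = 40.48.
So the deviation gain is 46 − 40.48 = 5.52, and the fine must be at least 5.52 tokens to wipe it out.

5.52 tokens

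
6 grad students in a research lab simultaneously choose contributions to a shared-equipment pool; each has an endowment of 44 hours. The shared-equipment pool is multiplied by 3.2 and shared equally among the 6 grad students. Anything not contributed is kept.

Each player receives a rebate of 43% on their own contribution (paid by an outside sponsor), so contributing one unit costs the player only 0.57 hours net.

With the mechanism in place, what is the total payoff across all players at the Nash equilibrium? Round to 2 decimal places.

Even with the mechanism, each unit contributed returns only (3.2/6) / 0.57 = 0.9357 per unit of net cost, so contributing nothing is still dominant.
Everyone keeps their endowment and the group total is 6 × 44 = 264.

264.00 hours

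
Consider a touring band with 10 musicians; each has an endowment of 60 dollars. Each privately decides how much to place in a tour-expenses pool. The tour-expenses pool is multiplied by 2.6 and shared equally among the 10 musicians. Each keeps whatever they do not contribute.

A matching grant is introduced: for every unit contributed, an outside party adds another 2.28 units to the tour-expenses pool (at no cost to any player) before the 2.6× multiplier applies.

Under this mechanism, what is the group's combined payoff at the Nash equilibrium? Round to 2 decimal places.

600.00 dollars

Even with the mechanism, each unit contributed returns only 2.6 × 3.28 / 10 = 0.8528 per unit of net cost, so contributing nothing is still dominant.
Everyone keeps their endowment and the group total is 10 × 60 = 600.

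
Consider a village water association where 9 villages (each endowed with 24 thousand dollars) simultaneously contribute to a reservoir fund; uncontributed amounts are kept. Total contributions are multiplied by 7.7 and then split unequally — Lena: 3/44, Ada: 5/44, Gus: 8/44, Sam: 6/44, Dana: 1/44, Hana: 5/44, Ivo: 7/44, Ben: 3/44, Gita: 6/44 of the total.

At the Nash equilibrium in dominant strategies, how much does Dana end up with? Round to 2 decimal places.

For player j, contributing a unit is worthwhile iff 7.7 × (j's share) ≥ 1, i.e. iff j's share is at least 0.1299.
Gus, Sam, Ivo and Gita are above the threshold, contributing 24 each; the remaining 5 contribute 0. Total contributed: 96.
Dana keeps 24 and receives 7.7 × 96 × 1/44 = 16.80 from the reservoir fund, for a payoff of 40.80.

40.80 thousand dollars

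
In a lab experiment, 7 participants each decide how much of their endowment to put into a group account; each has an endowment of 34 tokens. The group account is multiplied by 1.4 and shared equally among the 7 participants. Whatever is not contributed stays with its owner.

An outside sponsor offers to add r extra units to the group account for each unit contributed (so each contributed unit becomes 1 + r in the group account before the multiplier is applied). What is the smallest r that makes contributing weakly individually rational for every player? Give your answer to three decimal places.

4.000

With matching at rate r, one contributed unit becomes (1 + r) in the group account and returns 1.4 × (1 + r) / 7 to the contributor.
Setting this equal to 1: 1 + r = 7/1.4 = 5.0000.
So the minimum matching rate is r = 5.0000 − 1 = 4.000.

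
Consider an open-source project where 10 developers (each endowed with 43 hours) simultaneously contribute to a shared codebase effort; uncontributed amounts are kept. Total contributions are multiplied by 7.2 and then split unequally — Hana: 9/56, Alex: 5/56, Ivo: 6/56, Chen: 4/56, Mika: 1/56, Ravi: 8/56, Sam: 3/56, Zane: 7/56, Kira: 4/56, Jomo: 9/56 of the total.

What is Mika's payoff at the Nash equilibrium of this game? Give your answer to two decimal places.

Player j's private return per contributed unit is 7.2 × (j's share). Contributing is weakly dominant for j when that share is at least 1/7.2 = 0.1389, and contributing 0 is dominant otherwise.
Hana, Ravi and Jomo clear that bar, contributing 43 each; the remaining 7 contribute 0. Total contributed: 129.
Mika keeps 43 and receives 7.2 × 129 × 1/56 = 16.59 from the shared codebase effort, for a payoff of 59.59.

59.59 hours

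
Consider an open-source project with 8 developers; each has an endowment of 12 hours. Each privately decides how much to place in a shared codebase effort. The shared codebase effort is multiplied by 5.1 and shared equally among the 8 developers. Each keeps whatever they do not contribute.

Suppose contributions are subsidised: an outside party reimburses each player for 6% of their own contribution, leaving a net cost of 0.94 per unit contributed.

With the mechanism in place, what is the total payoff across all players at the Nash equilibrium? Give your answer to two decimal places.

The effective private return is (5.1/8) / 0.94 = 0.6782, which is still under 1, so the mechanism doesn't change anyone's dominant strategy: zero contribution.
Everyone keeps their endowment and the group total is 8 × 12 = 96.

96.00 hours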